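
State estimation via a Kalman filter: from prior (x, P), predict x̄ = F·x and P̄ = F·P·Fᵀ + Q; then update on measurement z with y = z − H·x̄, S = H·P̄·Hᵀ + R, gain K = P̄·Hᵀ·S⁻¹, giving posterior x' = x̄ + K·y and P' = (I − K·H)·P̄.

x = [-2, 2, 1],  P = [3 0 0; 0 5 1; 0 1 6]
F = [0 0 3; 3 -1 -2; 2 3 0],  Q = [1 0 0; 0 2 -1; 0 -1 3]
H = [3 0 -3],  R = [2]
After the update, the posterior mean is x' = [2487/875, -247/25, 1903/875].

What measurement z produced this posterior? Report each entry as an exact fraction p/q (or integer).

x̄ = F·x = [3, -10, 2]
P̄ = F·P·Fᵀ + Q = [55 -39 9; -39 62 -4; 9 -4 60]
S = H·P̄·Hᵀ + R = [875]
K = P̄·Hᵀ·S⁻¹ = [138/875; -3/25; -153/875]
x' − x̄ = [-138/875, 3/25, 153/875] = K·y
y = (KᵀK)⁻¹·Kᵀ·(x' − x̄) = [-1]
z = y + H·x̄ = [-1] + [3] = [2]

z = [2]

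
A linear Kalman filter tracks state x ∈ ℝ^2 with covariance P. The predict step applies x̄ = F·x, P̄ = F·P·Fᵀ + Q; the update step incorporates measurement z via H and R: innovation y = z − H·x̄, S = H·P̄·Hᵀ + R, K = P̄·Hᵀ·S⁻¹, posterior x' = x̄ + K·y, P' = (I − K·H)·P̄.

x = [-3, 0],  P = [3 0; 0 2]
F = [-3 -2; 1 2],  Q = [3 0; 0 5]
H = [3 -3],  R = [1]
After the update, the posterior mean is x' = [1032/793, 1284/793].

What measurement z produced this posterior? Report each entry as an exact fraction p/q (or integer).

x̄ = F·x = [9, -3]
P̄ = F·P·Fᵀ + Q = [38 -17; -17 16]
S = H·P̄·Hᵀ + R = [793]
K = P̄·Hᵀ·S⁻¹ = [165/793; -99/793]
x' − x̄ = [-6105/793, 3663/793] = K·y
y = (KᵀK)⁻¹·Kᵀ·(x' − x̄) = [-37]
z = y + H·x̄ = [-37] + [36] = [-1]

z = [-1]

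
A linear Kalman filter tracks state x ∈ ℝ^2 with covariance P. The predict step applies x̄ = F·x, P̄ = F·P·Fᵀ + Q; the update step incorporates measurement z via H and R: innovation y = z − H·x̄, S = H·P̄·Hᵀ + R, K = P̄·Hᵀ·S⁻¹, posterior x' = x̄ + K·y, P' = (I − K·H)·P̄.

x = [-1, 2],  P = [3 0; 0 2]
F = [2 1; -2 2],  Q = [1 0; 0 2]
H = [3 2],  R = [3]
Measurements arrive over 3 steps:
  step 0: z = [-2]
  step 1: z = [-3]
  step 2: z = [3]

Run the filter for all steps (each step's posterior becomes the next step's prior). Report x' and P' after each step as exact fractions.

step 0: x̄ = F·x = [0, 6]
step 0: P̄ = F·P·Fᵀ + Q = [15 -8; -8 22]
step 0: y = z − H·x̄ = [-14]
step 0: S = H·P̄·Hᵀ + R = [130]
step 0: K = P̄·Hᵀ·S⁻¹ = [29/130; 2/13]
step 0: x' = x̄ + K·y = [-203/65, 50/13]
step 0: P' = (I − K·H)·P̄ = [1109/130 -162/13; -162/13 246/13]
step 1: x̄ = F·x = [-12/5, 906/65]
step 1: P̄ = F·P·Fᵀ + Q = [21/5 -106/5; -106/5 13748/65]
step 1: y = z − H·x̄ = [-1539/65]
step 1: S = H·P̄·Hᵀ + R = [41108/65]
step 1: K = P̄·Hᵀ·S⁻¹ = [-1937/41108; 11681/20554]
step 1: x' = x̄ + K·y = [-52797/41108, 9921/20554]
step 1: P' = (I − K·H)·P̄ = [114931/41108 -87651/20554; -87651/20554 74499/10277]
step 2: x̄ = F·x = [-21438/10277, 72639/20554]
step 2: P̄ = F·P·Fᵀ + Q = [24405/10277 -53584/10277; -53584/10277 784085/10277]
step 2: y = z − H·x̄ = [22506/10277]
step 2: S = H·P̄·Hᵀ + R = [2743808/10277]
step 2: K = P̄·Hᵀ·S⁻¹ = [-33953/2743808; 703709/1371904]
step 2: x' = x̄ + K·y = [-2898993/1371904, 3194733/685952]
step 2: P' = (I − K·H)·P̄ = [6403603/2743808 -4828167/1371904; -4828167/1371904 4148907/685952]

step 0: x' = [-203/65, 50/13], P' = [1109/130 -162/13; -162/13 246/13]
step 1: x' = [-52797/41108, 9921/20554], P' = [114931/41108 -87651/20554; -87651/20554 74499/10277]
step 2: x' = [-2898993/1371904, 3194733/685952], P' = [6403603/2743808 -4828167/1371904; -4828167/1371904 4148907/685952]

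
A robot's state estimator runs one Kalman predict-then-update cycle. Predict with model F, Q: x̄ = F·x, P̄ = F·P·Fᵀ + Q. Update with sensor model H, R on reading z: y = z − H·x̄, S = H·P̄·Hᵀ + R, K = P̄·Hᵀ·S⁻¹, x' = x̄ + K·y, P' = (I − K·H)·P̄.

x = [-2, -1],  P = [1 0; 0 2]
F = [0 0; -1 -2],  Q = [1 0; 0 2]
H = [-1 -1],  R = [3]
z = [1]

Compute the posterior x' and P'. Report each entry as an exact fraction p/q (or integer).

x̄ = F·x = [0, 4]
P̄ = F·P·Fᵀ + Q = [1 0; 0 11]
y = z − H·x̄ = [5]
S = H·P̄·Hᵀ + R = [15]
K = P̄·Hᵀ·S⁻¹ = [-1/15; -11/15]
x' = x̄ + K·y = [-1/3, 1/3]
P' = (I − K·H)·P̄ = [14/15 -11/15; -11/15 44/15]

x' = [-1/3, 1/3]
P' = [14/15 -11/15; -11/15 44/15]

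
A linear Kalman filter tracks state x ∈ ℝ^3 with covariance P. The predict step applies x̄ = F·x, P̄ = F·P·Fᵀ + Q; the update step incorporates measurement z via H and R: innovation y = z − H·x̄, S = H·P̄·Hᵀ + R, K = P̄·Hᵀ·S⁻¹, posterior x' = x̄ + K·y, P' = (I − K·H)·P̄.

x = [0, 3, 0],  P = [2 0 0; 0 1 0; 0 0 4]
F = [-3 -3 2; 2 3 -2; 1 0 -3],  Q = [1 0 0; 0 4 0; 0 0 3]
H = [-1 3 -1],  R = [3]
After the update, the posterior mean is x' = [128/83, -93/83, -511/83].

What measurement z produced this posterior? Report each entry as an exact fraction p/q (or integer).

z = [1]

x̄ = F·x = [-9, 9, 0]
P̄ = F·P·Fᵀ + Q = [44 -37 -30; -37 37 28; -30 28 41]
S = H·P̄·Hᵀ + R = [415]
K = P̄·Hᵀ·S⁻¹ = [-25/83; 24/83; 73/415]
x' − x̄ = [875/83, -840/83, -511/83] = K·y
y = (KᵀK)⁻¹·Kᵀ·(x' − x̄) = [-35]
z = y + H·x̄ = [-35] + [36] = [1]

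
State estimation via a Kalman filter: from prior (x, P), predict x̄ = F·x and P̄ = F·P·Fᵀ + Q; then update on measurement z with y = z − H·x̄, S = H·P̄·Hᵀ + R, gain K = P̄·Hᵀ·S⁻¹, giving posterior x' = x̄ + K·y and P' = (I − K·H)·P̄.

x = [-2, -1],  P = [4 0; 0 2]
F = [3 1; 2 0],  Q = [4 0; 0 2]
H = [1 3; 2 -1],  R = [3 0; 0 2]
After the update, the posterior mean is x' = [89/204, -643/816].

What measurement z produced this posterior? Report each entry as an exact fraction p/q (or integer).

x̄ = F·x = [-7, -4]
P̄ = F·P·Fᵀ + Q = [42 24; 24 18]
S = H·P̄·Hᵀ + R = [351 150; 150 92]
K = P̄·Hᵀ·S⁻¹ = [31/204 55/136; 223/816 -65/544]
x' − x̄ = [1517/204, 2621/816] = K·y
y = (KᵀK)⁻¹·Kᵀ·(x' − x̄) = [17, 12]
z = y + H·x̄ = [17, 12] + [-19, -10] = [-2, 2]

z = [-2, 2]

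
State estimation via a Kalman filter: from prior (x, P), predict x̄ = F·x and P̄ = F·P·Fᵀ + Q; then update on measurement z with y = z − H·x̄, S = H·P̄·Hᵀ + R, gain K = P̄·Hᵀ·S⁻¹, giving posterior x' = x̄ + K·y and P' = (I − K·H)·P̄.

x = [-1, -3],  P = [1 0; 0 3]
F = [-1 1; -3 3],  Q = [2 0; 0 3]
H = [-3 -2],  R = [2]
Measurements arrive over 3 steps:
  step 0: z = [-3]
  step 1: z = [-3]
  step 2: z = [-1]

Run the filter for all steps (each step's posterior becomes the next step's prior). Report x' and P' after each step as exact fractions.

step 0: x' = [85/178, 129/178], P' = [93/89 -129/89; -129/89 222/89]
step 1: x' = [16589/49261, 48939/49261], P' = [51770/49261 -71964/49261; -71964/49261 123951/49261]
step 2: x' = [2460707/27467921, 10284789/27467921], P' = [28869122/27467921 -40131276/27467921; -40131276/27467921 69123003/27467921]

step 0: x̄ = F·x = [-2, -6]
step 0: P̄ = F·P·Fᵀ + Q = [6 12; 12 39]
step 0: y = z − H·x̄ = [-21]
step 0: S = H·P̄·Hᵀ + R = [356]
step 0: K = P̄·Hᵀ·S⁻¹ = [-21/178; -57/178]
step 0: x' = x̄ + K·y = [85/178, 129/178]
step 0: P' = (I − K·H)·P̄ = [93/89 -129/89; -129/89 222/89]
step 1: x̄ = F·x = [22/89, 66/89]
step 1: P̄ = F·P·Fᵀ + Q = [751/89 1719/89; 1719/89 5424/89]
step 1: y = z − H·x̄ = [-69/89]
step 1: S = H·P̄·Hᵀ + R = [49261/89]
step 1: K = P̄·Hᵀ·S⁻¹ = [-5691/49261; -16005/49261]
step 1: x' = x̄ + K·y = [16589/49261, 48939/49261]
step 1: P' = (I − K·H)·P̄ = [51770/49261 -71964/49261; -71964/49261 123951/49261]
step 2: x̄ = F·x = [32350/49261, 97050/49261]
step 2: P̄ = F·P·Fᵀ + Q = [418171/49261 958947/49261; 958947/49261 3024624/49261]
step 2: y = z − H·x̄ = [241889/49261]
step 2: S = H·P̄·Hᵀ + R = [27467921/49261]
step 2: K = P̄·Hᵀ·S⁻¹ = [-3172407/27467921; -8926089/27467921]
step 2: x' = x̄ + K·y = [2460707/27467921, 10284789/27467921]
step 2: P' = (I − K·H)·P̄ = [28869122/27467921 -40131276/27467921; -40131276/27467921 69123003/27467921]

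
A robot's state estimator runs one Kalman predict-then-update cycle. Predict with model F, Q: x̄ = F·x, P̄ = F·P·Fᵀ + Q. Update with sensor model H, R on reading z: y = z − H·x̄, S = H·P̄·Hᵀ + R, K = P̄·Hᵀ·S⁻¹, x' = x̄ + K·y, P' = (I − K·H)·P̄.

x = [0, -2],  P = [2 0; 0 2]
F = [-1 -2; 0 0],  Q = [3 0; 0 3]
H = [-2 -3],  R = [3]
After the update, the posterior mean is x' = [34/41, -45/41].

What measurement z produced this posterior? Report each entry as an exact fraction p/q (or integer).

x̄ = F·x = [4, 0]
P̄ = F·P·Fᵀ + Q = [13 0; 0 3]
S = H·P̄·Hᵀ + R = [82]
K = P̄·Hᵀ·S⁻¹ = [-13/41; -9/82]
x' − x̄ = [-130/41, -45/41] = K·y
y = (KᵀK)⁻¹·Kᵀ·(x' − x̄) = [10]
z = y + H·x̄ = [10] + [-8] = [2]

z = [2]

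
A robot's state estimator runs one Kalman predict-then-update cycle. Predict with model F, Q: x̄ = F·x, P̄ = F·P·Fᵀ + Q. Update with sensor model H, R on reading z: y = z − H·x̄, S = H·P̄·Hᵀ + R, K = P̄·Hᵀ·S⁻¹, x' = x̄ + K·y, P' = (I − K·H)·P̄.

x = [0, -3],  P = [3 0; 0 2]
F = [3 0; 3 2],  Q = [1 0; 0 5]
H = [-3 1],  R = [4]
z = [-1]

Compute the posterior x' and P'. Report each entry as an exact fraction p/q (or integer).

x̄ = F·x = [0, -6]
P̄ = F·P·Fᵀ + Q = [28 27; 27 40]
y = z − H·x̄ = [5]
S = H·P̄·Hᵀ + R = [134]
K = P̄·Hᵀ·S⁻¹ = [-57/134; -41/134]
x' = x̄ + K·y = [-285/134, -1009/134]
P' = (I − K·H)·P̄ = [503/134 1281/134; 1281/134 3679/134]

x' = [-285/134, -1009/134]
P' = [503/134 1281/134; 1281/134 3679/134]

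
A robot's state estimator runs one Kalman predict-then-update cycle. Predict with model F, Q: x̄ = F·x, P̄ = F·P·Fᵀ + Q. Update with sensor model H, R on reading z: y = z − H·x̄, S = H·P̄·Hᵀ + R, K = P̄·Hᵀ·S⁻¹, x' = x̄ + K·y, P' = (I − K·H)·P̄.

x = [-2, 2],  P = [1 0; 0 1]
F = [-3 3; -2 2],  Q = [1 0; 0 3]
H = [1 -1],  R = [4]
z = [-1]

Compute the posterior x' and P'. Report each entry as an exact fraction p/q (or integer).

x̄ = F·x = [12, 8]
P̄ = F·P·Fᵀ + Q = [19 12; 12 11]
y = z − H·x̄ = [-5]
S = H·P̄·Hᵀ + R = [10]
K = P̄·Hᵀ·S⁻¹ = [7/10; 1/10]
x' = x̄ + K·y = [17/2, 15/2]
P' = (I − K·H)·P̄ = [141/10 113/10; 113/10 109/10]

x' = [17/2, 15/2]
P' = [141/10 113/10; 113/10 109/10]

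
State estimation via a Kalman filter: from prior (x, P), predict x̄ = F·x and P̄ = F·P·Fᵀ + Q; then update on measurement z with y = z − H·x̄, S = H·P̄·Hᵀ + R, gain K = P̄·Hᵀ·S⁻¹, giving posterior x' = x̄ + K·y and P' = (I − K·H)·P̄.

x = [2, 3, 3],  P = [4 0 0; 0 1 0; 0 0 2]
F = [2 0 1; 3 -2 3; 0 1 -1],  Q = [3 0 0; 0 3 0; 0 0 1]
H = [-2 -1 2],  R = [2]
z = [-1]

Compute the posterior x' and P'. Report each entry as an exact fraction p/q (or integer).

x̄ = F·x = [7, 9, 0]
P̄ = F·P·Fᵀ + Q = [21 30 -2; 30 61 -8; -2 -8 4]
y = z − H·x̄ = [22]
S = H·P̄·Hᵀ + R = [331]
K = P̄·Hᵀ·S⁻¹ = [-76/331; -137/331; 20/331]
x' = x̄ + K·y = [645/331, -35/331, 440/331]
P' = (I − K·H)·P̄ = [1175/331 -482/331 858/331; -482/331 1422/331 92/331; 858/331 92/331 924/331]

x' = [645/331, -35/331, 440/331]
P' = [1175/331 -482/331 858/331; -482/331 1422/331 92/331; 858/331 92/331 924/331]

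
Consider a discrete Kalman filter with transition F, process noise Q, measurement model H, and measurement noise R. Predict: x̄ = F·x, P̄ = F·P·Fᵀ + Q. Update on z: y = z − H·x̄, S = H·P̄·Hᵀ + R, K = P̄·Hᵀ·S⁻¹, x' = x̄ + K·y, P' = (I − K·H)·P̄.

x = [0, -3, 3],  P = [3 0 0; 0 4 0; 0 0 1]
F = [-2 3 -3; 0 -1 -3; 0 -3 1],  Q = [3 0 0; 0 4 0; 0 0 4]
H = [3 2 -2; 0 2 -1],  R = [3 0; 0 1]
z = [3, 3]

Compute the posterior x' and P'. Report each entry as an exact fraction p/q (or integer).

x' = [-7056/45965, 48279/45965, -28827/45965]
P' = [65829/45965 68739/45965 149163/45965; 68739/45965 136654/45965 246298/45965; 149163/45965 246298/45965 483406/45965]

x̄ = F·x = [-18, -6, 12]
P̄ = F·P·Fᵀ + Q = [60 -3 -39; -3 17 9; -39 9 41]
y = z − H·x̄ = [93, 27]
S = H·P̄·Hᵀ + R = [1135 195; 195 74]
K = P̄·Hᵀ·S⁻¹ = [12213/45965 -2337/9193; -4357/45965 5402/9193; -8909/45965 1838/9193]
x' = x̄ + K·y = [-7056/45965, 48279/45965, -28827/45965]
P' = (I − K·H)·P̄ = [65829/45965 68739/45965 149163/45965; 68739/45965 136654/45965 246298/45965; 149163/45965 246298/45965 483406/45965]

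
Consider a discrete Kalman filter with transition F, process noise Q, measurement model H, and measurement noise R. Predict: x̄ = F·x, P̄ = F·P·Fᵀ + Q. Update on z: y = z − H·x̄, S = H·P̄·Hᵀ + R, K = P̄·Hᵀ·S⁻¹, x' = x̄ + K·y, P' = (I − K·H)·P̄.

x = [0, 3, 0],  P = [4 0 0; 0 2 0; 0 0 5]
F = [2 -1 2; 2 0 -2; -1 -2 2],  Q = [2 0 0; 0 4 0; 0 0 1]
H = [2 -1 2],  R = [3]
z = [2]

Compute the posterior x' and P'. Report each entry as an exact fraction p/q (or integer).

x' = [547/591, -2080/591, -342/197]
P' = [10184/591 9700/591 -1720/197; 9700/591 12824/591 -1148/197; -1720/197 -1148/197 1209/197]

x̄ = F·x = [-3, 0, -6]
P̄ = F·P·Fᵀ + Q = [40 -4 16; -4 40 -28; 16 -28 33]
y = z − H·x̄ = [20]
S = H·P̄·Hᵀ + R = [591]
K = P̄·Hᵀ·S⁻¹ = [116/591; -104/591; 42/197]
x' = x̄ + K·y = [547/591, -2080/591, -342/197]
P' = (I − K·H)·P̄ = [10184/591 9700/591 -1720/197; 9700/591 12824/591 -1148/197; -1720/197 -1148/197 1209/197]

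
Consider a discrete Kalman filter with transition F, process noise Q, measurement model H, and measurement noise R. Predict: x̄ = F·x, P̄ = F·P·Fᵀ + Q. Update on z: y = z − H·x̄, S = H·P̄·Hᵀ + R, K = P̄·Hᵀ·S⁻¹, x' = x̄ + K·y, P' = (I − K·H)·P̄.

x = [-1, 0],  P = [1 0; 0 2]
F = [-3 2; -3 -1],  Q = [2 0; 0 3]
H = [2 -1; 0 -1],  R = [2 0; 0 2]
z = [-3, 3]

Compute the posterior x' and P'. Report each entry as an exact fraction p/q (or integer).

x̄ = F·x = [3, 3]
P̄ = F·P·Fᵀ + Q = [19 5; 5 14]
y = z − H·x̄ = [-6, 6]
S = H·P̄·Hᵀ + R = [72 4; 4 16]
K = P̄·Hᵀ·S⁻¹ = [137/284 -123/284; -1/142 -62/71]
x' = x̄ + K·y = [-177/71, -156/71]
P' = (I − K·H)·P̄ = [65/71 123/142; 123/142 124/71]

x' = [-177/71, -156/71]
P' = [65/71 123/142; 123/142 124/71]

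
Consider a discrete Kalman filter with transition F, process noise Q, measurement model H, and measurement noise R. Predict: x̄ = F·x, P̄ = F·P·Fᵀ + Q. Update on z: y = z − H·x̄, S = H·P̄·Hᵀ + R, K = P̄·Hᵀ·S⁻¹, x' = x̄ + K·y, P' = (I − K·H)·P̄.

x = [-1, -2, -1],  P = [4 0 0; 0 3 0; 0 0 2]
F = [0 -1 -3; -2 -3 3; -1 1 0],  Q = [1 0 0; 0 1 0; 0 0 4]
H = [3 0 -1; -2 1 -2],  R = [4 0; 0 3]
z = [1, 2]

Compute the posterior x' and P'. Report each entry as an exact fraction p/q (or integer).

x̄ = F·x = [5, 5, -1]
P̄ = F·P·Fᵀ + Q = [22 -9 -3; -9 62 -1; -3 -1 11]
y = z − H·x̄ = [-15, 5]
S = H·P̄·Hᵀ + R = [231 -124; -124 213]
K = P̄·Hᵀ·S⁻¹ = [8869/33827 -2301/33827; 4630/33827 15718/33827; -6368/33827 -6407/33827]
x' = x̄ + K·y = [24595/33827, 178275/33827, 29658/33827]
P' = (I − K·H)·P̄ = [24086/33827 114833/33827 36782/33827; 114833/33827 928778/33827 325979/33827; 36782/33827 325979/33827 135818/33827]

x' = [24595/33827, 178275/33827, 29658/33827]
P' = [24086/33827 114833/33827 36782/33827; 114833/33827 928778/33827 325979/33827; 36782/33827 325979/33827 135818/33827]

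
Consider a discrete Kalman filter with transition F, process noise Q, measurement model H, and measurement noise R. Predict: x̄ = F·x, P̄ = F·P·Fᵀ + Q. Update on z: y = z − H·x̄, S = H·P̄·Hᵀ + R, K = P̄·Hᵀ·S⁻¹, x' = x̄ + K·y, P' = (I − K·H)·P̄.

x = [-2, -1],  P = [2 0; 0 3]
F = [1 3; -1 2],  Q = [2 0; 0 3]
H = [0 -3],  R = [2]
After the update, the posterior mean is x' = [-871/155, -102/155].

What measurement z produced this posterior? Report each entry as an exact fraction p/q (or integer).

z = [2]

x̄ = F·x = [-5, 0]
P̄ = F·P·Fᵀ + Q = [31 16; 16 17]
S = H·P̄·Hᵀ + R = [155]
K = P̄·Hᵀ·S⁻¹ = [-48/155; -51/155]
x' − x̄ = [-96/155, -102/155] = K·y
y = (KᵀK)⁻¹·Kᵀ·(x' − x̄) = [2]
z = y + H·x̄ = [2] + [0] = [2]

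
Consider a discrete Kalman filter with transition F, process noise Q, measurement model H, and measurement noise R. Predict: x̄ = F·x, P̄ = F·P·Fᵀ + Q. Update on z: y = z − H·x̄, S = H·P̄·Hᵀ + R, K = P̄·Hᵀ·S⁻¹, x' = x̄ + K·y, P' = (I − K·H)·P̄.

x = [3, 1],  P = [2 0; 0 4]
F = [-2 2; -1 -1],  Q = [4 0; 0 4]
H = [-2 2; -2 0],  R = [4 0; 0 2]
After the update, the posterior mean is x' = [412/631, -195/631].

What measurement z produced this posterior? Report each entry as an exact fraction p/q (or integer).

z = [-1, -2]

x̄ = F·x = [-4, -4]
P̄ = F·P·Fᵀ + Q = [28 -4; -4 10]
S = H·P̄·Hᵀ + R = [188 128; 128 114]
K = P̄·Hᵀ·S⁻¹ = [-16/631 -292/631; 271/631 -260/631]
x' − x̄ = [2936/631, 2329/631] = K·y
y = (KᵀK)⁻¹·Kᵀ·(x' − x̄) = [-1, -10]
z = y + H·x̄ = [-1, -10] + [0, 8] = [-1, -2]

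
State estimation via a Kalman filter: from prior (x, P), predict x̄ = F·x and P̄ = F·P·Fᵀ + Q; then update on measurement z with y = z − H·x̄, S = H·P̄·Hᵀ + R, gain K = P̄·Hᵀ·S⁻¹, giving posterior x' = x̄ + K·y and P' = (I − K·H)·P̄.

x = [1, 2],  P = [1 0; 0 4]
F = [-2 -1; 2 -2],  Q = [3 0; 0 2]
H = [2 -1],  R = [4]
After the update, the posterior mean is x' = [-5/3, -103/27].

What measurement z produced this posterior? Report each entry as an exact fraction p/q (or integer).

x̄ = F·x = [-4, -2]
P̄ = F·P·Fᵀ + Q = [11 4; 4 22]
S = H·P̄·Hᵀ + R = [54]
K = P̄·Hᵀ·S⁻¹ = [1/3; -7/27]
x' − x̄ = [7/3, -49/27] = K·y
y = (KᵀK)⁻¹·Kᵀ·(x' − x̄) = [7]
z = y + H·x̄ = [7] + [-6] = [1]

z = [1]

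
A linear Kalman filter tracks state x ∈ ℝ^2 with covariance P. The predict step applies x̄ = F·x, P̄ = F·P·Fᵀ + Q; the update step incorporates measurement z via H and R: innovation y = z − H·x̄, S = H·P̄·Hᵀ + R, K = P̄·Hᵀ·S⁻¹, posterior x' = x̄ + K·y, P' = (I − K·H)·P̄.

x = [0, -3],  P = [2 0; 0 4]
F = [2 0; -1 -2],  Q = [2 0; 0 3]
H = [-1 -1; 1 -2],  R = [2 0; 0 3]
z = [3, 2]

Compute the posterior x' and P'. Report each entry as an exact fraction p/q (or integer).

x' = [-1986/2041, -2887/2041]
P' = [2194/2041 170/2041; 170/2041 1096/2041]

x̄ = F·x = [0, 6]
P̄ = F·P·Fᵀ + Q = [10 -4; -4 21]
y = z − H·x̄ = [9, 14]
S = H·P̄·Hᵀ + R = [25 28; 28 113]
K = P̄·Hᵀ·S⁻¹ = [-1182/2041 618/2041; -633/2041 -674/2041]
x' = x̄ + K·y = [-1986/2041, -2887/2041]
P' = (I − K·H)·P̄ = [2194/2041 170/2041; 170/2041 1096/2041]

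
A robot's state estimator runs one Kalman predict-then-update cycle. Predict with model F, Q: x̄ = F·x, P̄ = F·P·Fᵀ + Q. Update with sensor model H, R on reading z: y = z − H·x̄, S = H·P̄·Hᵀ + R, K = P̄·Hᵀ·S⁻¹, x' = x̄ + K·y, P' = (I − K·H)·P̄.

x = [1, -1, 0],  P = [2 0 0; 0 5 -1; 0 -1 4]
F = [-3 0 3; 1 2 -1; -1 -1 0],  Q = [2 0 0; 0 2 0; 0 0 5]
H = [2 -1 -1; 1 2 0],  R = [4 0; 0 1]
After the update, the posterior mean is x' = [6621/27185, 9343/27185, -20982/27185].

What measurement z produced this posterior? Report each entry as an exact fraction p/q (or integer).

x̄ = F·x = [-3, -1, 0]
P̄ = F·P·Fᵀ + Q = [56 -24 9; -24 32 -13; 9 -13 12]
S = H·P̄·Hᵀ + R = [306 -7; -7 89]
K = P̄·Hᵀ·S⁻¹ = [11359/27185 3337/27185; -5683/27185 11771/27185; 1572/27185 -5069/27185]
x' − x̄ = [88176/27185, 36528/27185, -20982/27185] = K·y
y = (KᵀK)⁻¹·Kᵀ·(x' − x̄) = [6, 6]
z = y + H·x̄ = [6, 6] + [-5, -5] = [1, 1]

z = [1, 1]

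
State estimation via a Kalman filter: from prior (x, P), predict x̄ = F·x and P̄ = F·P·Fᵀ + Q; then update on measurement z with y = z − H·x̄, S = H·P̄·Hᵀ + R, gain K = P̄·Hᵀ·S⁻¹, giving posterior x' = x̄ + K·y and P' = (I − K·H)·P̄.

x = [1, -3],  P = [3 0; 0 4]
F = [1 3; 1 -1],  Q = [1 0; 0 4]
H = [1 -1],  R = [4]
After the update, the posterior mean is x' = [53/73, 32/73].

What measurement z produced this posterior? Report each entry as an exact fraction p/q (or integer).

x̄ = F·x = [-8, 4]
P̄ = F·P·Fᵀ + Q = [40 -9; -9 11]
S = H·P̄·Hᵀ + R = [73]
K = P̄·Hᵀ·S⁻¹ = [49/73; -20/73]
x' − x̄ = [637/73, -260/73] = K·y
y = (KᵀK)⁻¹·Kᵀ·(x' − x̄) = [13]
z = y + H·x̄ = [13] + [-12] = [1]

z = [1]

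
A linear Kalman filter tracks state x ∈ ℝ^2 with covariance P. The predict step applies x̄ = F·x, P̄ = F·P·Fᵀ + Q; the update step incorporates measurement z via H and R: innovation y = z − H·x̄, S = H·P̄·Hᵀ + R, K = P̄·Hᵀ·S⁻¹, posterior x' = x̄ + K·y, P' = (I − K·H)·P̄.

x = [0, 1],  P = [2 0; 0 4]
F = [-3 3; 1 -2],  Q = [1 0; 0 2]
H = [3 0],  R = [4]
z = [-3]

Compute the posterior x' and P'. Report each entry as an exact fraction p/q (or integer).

x' = [-483/499, 82/499]
P' = [220/499 -120/499; -120/499 1880/499]

x̄ = F·x = [3, -2]
P̄ = F·P·Fᵀ + Q = [55 -30; -30 20]
y = z − H·x̄ = [-12]
S = H·P̄·Hᵀ + R = [499]
K = P̄·Hᵀ·S⁻¹ = [165/499; -90/499]
x' = x̄ + K·y = [-483/499, 82/499]
P' = (I − K·H)·P̄ = [220/499 -120/499; -120/499 1880/499]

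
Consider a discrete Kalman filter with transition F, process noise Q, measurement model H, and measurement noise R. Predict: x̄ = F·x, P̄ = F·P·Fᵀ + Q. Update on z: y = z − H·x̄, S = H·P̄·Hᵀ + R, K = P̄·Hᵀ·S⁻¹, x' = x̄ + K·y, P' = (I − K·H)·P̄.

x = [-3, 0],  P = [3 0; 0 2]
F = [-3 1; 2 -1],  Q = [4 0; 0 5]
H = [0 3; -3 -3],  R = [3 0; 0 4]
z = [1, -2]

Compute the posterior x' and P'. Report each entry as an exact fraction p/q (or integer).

x' = [3310/6469, 1468/6469]
P' = [4899/6469 -2123/6469; -2123/6469 2119/6469]

x̄ = F·x = [9, -6]
P̄ = F·P·Fᵀ + Q = [33 -20; -20 19]
y = z − H·x̄ = [19, 7]
S = H·P̄·Hᵀ + R = [174 9; 9 112]
K = P̄·Hᵀ·S⁻¹ = [-2123/6469 -2082/6469; 2119/6469 3/6469]
x' = x̄ + K·y = [3310/6469, 1468/6469]
P' = (I − K·H)·P̄ = [4899/6469 -2123/6469; -2123/6469 2119/6469]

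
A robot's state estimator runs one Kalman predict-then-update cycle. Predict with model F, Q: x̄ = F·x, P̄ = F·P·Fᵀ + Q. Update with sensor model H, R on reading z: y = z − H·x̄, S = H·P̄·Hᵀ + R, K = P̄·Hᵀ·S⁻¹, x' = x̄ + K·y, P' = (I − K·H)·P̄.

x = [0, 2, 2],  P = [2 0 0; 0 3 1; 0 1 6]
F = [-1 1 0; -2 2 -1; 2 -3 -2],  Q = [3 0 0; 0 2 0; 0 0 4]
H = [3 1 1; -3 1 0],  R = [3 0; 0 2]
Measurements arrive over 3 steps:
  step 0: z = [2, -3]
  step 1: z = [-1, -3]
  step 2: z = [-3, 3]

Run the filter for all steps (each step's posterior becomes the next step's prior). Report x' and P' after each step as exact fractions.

step 0: x̄ = F·x = [2, 2, -10]
step 0: P̄ = F·P·Fᵀ + Q = [8 9 -15; 9 24 -15; -15 -15 75]
step 0: y = z − H·x̄ = [4, 1]
step 0: S = H·P̄·Hᵀ + R = [108 -18; -18 44]
step 0: K = P̄·Hᵀ·S⁻¹ = [29/246 -12/41; 85/246 3/41; 100/369 65/82]
step 0: x' = x̄ + K·y = [268/123, 425/123, -5995/738]
step 0: P' = (I − K·H)·P̄ = [61/41 159/41 -655/82; 159/41 483/41 -1835/82; -655/82 -1835/82 5800/123]
step 1: x̄ = F·x = [157/123, 7879/738, 3778/369]
step 1: P̄ = F·P·Fᵀ + Q = [349/41 1042/41 404/41; 1042/41 15838/123 15463/246; 404/41 15463/246 6571/123]
step 1: y = z − H·x̄ = [-2111/82, -7267/738]
step 1: S = H·P̄·Hᵀ + R = [24564/41 7007/82; 7007/82 6751/123]
step 1: K = P̄·Hᵀ·S⁻¹ = [549034/4195383 -288034/1398461; 1675130/4195383 468855/1398461; 282049/1398461 409261/1398461]
step 1: x' = x̄ + K·y = [-811451/12586149, -36552358/12586149, 3027131/1398461]
step 1: P' = (I − K·H)·P̄ = [740865/1398461 1646527/1398461 -3320088/1398461; 1646527/1398461 5877291/1398461 -9141742/1398461; -3320088/1398461 -9141742/1398461 19948153/1398461]
step 2: x̄ = F·x = [-35740907/12586149, -98725993/12586149, 53545814/12586149]
step 2: P̄ = F·P·Fᵀ + Q = [7520485/1398461 12471858/1398461 762340/1398461; 12471858/1398461 59332099/1398461 20635936/1398461; 762340/1398461 20635936/1398461 38347011/1398461]
step 2: y = z − H·x̄ = [114644453/12586149, 29261719/12586149]
step 2: S = H·P̄·Hᵀ + R = [290235918/1398461 9996650/1398461; 9996650/1398461 54982238/1398461]
step 2: K = P̄·Hᵀ·S⁻¹ = [184934303/1417440968 -293733617/1417440968; 1114604143/2834881936 927362275/2834881936; 1138870593/5669763872 1685073829/5669763872]
step 2: x' = x̄ + K·y = [-6802850485/3189242178, -5584582694/1594621089, 43214064851/6378484356]
step 2: P' = (I − K·H)·P̄ = [96208044/177180121 860762911/708720484 -3475715969/1417440968; 860762911/708720484 6091939741/1417440968 -19169221985/2834881936; -3475715969/1417440968 -19169221985/2834881936 83463647377/5669763872]

step 0: x' = [268/123, 425/123, -5995/738], P' = [61/41 159/41 -655/82; 159/41 483/41 -1835/82; -655/82 -1835/82 5800/123]
step 1: x' = [-811451/12586149, -36552358/12586149, 3027131/1398461], P' = [740865/1398461 1646527/1398461 -3320088/1398461; 1646527/1398461 5877291/1398461 -9141742/1398461; -3320088/1398461 -9141742/1398461 19948153/1398461]
step 2: x' = [-6802850485/3189242178, -5584582694/1594621089, 43214064851/6378484356], P' = [96208044/177180121 860762911/708720484 -3475715969/1417440968; 860762911/708720484 6091939741/1417440968 -19169221985/2834881936; -3475715969/1417440968 -19169221985/2834881936 83463647377/5669763872]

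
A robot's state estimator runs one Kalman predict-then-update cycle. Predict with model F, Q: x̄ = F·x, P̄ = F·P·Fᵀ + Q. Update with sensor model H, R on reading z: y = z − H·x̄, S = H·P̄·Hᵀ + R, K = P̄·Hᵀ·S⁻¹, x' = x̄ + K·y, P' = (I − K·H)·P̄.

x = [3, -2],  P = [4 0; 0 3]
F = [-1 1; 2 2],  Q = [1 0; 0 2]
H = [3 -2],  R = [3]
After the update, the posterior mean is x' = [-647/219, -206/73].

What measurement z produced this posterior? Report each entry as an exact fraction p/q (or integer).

z = [-3]

x̄ = F·x = [-5, 2]
P̄ = F·P·Fᵀ + Q = [8 -2; -2 30]
S = H·P̄·Hᵀ + R = [219]
K = P̄·Hᵀ·S⁻¹ = [28/219; -22/73]
x' − x̄ = [448/219, -352/73] = K·y
y = (KᵀK)⁻¹·Kᵀ·(x' − x̄) = [16]
z = y + H·x̄ = [16] + [-19] = [-3]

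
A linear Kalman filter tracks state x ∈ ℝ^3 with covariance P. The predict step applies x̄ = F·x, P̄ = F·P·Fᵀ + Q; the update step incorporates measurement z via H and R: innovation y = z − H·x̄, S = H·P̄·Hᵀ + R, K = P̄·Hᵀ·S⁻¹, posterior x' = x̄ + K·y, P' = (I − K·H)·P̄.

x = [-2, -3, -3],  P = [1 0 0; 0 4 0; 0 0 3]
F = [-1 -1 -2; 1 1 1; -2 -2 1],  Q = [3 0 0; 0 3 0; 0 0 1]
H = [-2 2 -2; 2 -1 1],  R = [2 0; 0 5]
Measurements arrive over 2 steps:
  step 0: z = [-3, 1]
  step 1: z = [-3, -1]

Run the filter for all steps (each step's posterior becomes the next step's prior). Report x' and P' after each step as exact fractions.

step 0: x' = [857/1347, -875/1347, 253/1347], P' = [8405/2694 -337/1347 -9659/2694; -337/1347 3343/1347 3547/1347; -9659/2694 3547/1347 18317/2694]
step 1: x' = [-19172484/11273075, 735786/11273075, 35621239/11273075], P' = [44274092/11273075 -8443393/11273075 -56150482/11273075; -8443393/11273075 31449872/11273075 39400778/11273075; -56150482/11273075 39400778/11273075 103832997/11273075]

step 0: x̄ = F·x = [11, -8, 7]
step 0: P̄ = F·P·Fᵀ + Q = [20 -11 4; -11 11 -7; 4 -7 24]
step 0: y = z − H·x̄ = [49, -36]
step 0: S = H·P̄·Hᵀ + R = [398 -268; -268 194]
step 0: K = P̄·Hᵀ·S⁻¹ = [290/1347 1565/2694; 133/1347 -94/1347; -782/1347 -1619/2694]
step 0: x' = x̄ + K·y = [857/1347, -875/1347, 253/1347]
step 0: P' = (I − K·H)·P̄ = [8405/2694 -337/1347 -9659/2694; -337/1347 3343/1347 3547/1347; -9659/2694 3547/1347 18317/2694]
step 1: x̄ = F·x = [-488/1347, 235/1347, 289/1347]
step 1: P̄ = F·P·Fᵀ + Q = [84833/2694 -21341/1347 -16843/2694; -21341/1347 17506/1347 -3302/1347; -16843/2694 -3302/1347 86243/2694]
step 1: y = z − H·x̄ = [-4909/1347, -425/1347]
step 1: S = H·P̄·Hᵀ + R = [544642/1347 -381646/1347; -381646/1347 590621/2694]
step 1: K = P̄·Hᵀ·S⁻¹ = [3432997/11273075 8168219/11273075; 492487/11273075 -1787176/11273075; -8281737/11273075 -9573749/11273075]
step 1: x' = x̄ + K·y = [-19172484/11273075, 735786/11273075, 35621239/11273075]
step 1: P' = (I − K·H)·P̄ = [44274092/11273075 -8443393/11273075 -56150482/11273075; -8443393/11273075 31449872/11273075 39400778/11273075; -56150482/11273075 39400778/11273075 103832997/11273075]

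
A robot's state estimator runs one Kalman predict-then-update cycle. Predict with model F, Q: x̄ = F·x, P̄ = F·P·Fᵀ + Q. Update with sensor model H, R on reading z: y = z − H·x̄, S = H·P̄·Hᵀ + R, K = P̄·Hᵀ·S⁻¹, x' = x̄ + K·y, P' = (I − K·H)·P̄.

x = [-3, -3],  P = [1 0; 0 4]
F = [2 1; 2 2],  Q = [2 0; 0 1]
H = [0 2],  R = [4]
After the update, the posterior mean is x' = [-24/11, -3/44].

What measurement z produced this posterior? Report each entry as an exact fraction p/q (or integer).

z = [1]

x̄ = F·x = [-9, -12]
P̄ = F·P·Fᵀ + Q = [10 12; 12 21]
S = H·P̄·Hᵀ + R = [88]
K = P̄·Hᵀ·S⁻¹ = [3/11; 21/44]
x' − x̄ = [75/11, 525/44] = K·y
y = (KᵀK)⁻¹·Kᵀ·(x' − x̄) = [25]
z = y + H·x̄ = [25] + [-24] = [1]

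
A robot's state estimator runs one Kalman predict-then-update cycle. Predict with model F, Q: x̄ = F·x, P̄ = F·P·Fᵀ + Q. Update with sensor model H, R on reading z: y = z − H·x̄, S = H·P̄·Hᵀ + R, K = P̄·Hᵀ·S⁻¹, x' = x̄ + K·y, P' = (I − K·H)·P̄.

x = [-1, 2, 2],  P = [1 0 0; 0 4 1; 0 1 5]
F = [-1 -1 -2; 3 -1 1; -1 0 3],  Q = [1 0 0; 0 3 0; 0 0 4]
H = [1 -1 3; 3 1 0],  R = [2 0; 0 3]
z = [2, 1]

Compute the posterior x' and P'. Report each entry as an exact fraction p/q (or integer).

x' = [24629/17924, -118499/35848, -31459/35848]
P' = [21877/8962 -113067/17924 -52235/17924; -113067/17924 674337/35848 299577/35848; -52235/17924 299577/35848 142321/35848]

x̄ = F·x = [-5, -3, 7]
P̄ = F·P·Fᵀ + Q = [30 -8 -32; -8 19 9; -32 9 50]
y = z − H·x̄ = [-17, 19]
S = H·P̄·Hᵀ + R = [271 -174; -174 244]
K = P̄·Hᵀ·S⁻¹ = [29/8962 6065/17924; -435/17924 -1355/35848; 5729/17924 -4611/35848]
x' = x̄ + K·y = [24629/17924, -118499/35848, -31459/35848]
P' = (I − K·H)·P̄ = [21877/8962 -113067/17924 -52235/17924; -113067/17924 674337/35848 299577/35848; -52235/17924 299577/35848 142321/35848]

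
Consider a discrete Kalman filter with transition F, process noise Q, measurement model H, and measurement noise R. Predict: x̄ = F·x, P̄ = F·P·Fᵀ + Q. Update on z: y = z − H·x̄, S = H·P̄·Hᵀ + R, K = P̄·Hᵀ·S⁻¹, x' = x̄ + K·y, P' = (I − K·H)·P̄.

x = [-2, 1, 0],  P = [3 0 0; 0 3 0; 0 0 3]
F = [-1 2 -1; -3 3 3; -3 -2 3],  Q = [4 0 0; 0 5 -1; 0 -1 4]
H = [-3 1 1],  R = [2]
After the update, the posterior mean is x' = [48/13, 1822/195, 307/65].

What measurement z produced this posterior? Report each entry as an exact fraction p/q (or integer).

x̄ = F·x = [4, 9, 4]
P̄ = F·P·Fᵀ + Q = [22 18 -12; 18 86 35; -12 35 70]
S = H·P̄·Hᵀ + R = [390]
K = P̄·Hᵀ·S⁻¹ = [-2/13; 67/390; 47/130]
x' − x̄ = [-4/13, 67/195, 47/65] = K·y
y = (KᵀK)⁻¹·Kᵀ·(x' − x̄) = [2]
z = y + H·x̄ = [2] + [1] = [3]

z = [3]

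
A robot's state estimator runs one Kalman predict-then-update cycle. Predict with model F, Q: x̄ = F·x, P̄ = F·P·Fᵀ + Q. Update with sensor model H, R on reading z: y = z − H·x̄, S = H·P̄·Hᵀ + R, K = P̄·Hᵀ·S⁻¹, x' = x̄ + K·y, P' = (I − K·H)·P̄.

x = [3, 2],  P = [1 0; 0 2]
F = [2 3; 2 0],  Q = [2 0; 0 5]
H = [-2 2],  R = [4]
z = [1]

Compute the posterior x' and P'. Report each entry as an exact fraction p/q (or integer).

x̄ = F·x = [12, 6]
P̄ = F·P·Fᵀ + Q = [24 4; 4 9]
y = z − H·x̄ = [13]
S = H·P̄·Hᵀ + R = [104]
K = P̄·Hᵀ·S⁻¹ = [-5/13; 5/52]
x' = x̄ + K·y = [7, 29/4]
P' = (I − K·H)·P̄ = [112/13 102/13; 102/13 209/26]

x' = [7, 29/4]
P' = [112/13 102/13; 102/13 209/26]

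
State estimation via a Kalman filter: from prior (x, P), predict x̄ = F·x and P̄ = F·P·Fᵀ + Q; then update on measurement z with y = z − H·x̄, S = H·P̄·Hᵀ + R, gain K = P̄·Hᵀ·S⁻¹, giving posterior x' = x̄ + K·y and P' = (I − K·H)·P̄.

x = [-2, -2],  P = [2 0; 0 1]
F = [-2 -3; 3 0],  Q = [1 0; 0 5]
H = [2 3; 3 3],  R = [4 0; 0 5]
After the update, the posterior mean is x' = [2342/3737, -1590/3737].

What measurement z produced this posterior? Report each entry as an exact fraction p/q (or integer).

z = [2, -2]

x̄ = F·x = [10, -6]
P̄ = F·P·Fᵀ + Q = [18 -12; -12 23]
S = H·P̄·Hᵀ + R = [139 135; 135 158]
K = P̄·Hᵀ·S⁻¹ = [-2430/3737 2502/3737; 2655/3737 -1488/3737]
x' − x̄ = [-35028/3737, 20832/3737] = K·y
y = (KᵀK)⁻¹·Kᵀ·(x' − x̄) = [0, -14]
z = y + H·x̄ = [0, -14] + [2, 12] = [2, -2]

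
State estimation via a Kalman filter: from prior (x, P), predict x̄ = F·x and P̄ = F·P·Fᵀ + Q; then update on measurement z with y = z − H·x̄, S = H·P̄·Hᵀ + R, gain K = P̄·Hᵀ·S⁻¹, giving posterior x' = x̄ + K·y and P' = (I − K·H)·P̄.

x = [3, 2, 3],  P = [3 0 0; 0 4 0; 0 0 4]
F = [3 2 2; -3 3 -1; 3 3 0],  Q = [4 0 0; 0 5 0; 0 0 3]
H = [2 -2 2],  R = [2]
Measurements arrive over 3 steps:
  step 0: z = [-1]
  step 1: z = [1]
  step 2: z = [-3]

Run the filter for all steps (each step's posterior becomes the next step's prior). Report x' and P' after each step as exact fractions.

step 0: x' = [104/41, 768/205, 159/205], P' = [1499/123 2347/123 291/41; 2347/123 33328/615 7173/205; 291/41 7173/205 5754/205]
step 1: x' = [-7309220/3639701, -6410631/3639701, 2738211/3639701], P' = [144447257/3639701 167718451/3639701 24327588/3639701; 167718451/3639701 213581986/3639701 46124775/3639701; 24327588/3639701 46124775/3639701 22821576/3639701]
step 2: x' = [25413564195/41420994991, 24556954236/41420994991, -63053032503/41420994991], P' = [655780117905/41420994991 728241243876/41420994991 82510353564/41420994991; 728241243876/41420994991 1021788976276/41420994991 294249549456/41420994991; 82510353564/41420994991 294249549456/41420994991 223100463000/41420994991]

step 0: x̄ = F·x = [19, -6, 15]
step 0: P̄ = F·P·Fᵀ + Q = [63 -11 51; -11 72 9; 51 9 66]
step 0: y = z − H·x̄ = [-81]
step 0: S = H·P̄·Hᵀ + R = [1230]
step 0: K = P̄·Hᵀ·S⁻¹ = [25/123; -74/615; 36/205]
step 0: x' = x̄ + K·y = [104/41, 768/205, 159/205]
step 0: P' = (I − K·H)·P̄ = [1499/123 2347/123 291/41; 2347/123 33328/615 7173/205; 291/41 7173/205 5754/205]
step 1: x̄ = F·x = [3414/205, 117/41, 3864/205]
step 1: P̄ = F·P·Fᵀ + Q = [637627/615 11999/41 199584/205; 11999/41 4906/41 10323/41; 199584/205 10323/41 193494/205]
step 1: y = z − H·x̄ = [-13181/205]
step 1: S = H·P̄·Hᵀ + R = [7279402/615]
step 1: K = P̄·Hᵀ·S⁻¹ = [1056394/3639701; 261240/3639701; 1024389/3639701]
step 1: x' = x̄ + K·y = [-7309220/3639701, -6410631/3639701, 2738211/3639701]
step 1: P' = (I − K·H)·P̄ = [144447257/3639701 167718451/3639701 24327588/3639701; 167718451/3639701 213581986/3639701 46124775/3639701; 24327588/3639701 46124775/3639701 22821576/3639701]
step 2: x̄ = F·x = [-29272500/3639701, -42444/3639701, -41159553/3639701]
step 2: P̄ = F·P·Fᵀ + Q = [4933749033/3639701 404529612/3639701 5520008172/3639701; 404529612/3639701 113568028/3639701 410855472/3639701; 5520008172/3639701 410855472/3639701 6252114408/3639701]
step 2: y = z − H·x̄ = [129860115/3639701]
step 2: S = H·P̄·Hᵀ + R = [82841989982/3639701]
step 2: K = P̄·Hᵀ·S⁻¹ = [10049227593/41420994991; 701817056/41420994991; 11361267108/41420994991]
step 2: x' = x̄ + K·y = [25413564195/41420994991, 24556954236/41420994991, -63053032503/41420994991]
step 2: P' = (I − K·H)·P̄ = [655780117905/41420994991 728241243876/41420994991 82510353564/41420994991; 728241243876/41420994991 1021788976276/41420994991 294249549456/41420994991; 82510353564/41420994991 294249549456/41420994991 223100463000/41420994991]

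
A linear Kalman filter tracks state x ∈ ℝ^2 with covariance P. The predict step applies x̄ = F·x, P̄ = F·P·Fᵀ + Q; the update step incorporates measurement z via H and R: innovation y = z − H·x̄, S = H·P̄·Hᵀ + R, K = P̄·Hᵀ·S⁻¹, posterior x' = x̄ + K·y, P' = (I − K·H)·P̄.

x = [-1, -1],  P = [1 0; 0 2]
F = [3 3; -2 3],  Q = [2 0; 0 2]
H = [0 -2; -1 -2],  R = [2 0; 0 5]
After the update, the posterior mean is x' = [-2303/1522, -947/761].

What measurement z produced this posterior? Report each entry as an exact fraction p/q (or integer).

z = [3, 3]

x̄ = F·x = [-6, -1]
P̄ = F·P·Fᵀ + Q = [29 12; 12 24]
S = H·P̄·Hᵀ + R = [98 120; 120 178]
K = P̄·Hᵀ·S⁻¹ = [522/761 -1157/1522; -336/761 -30/761]
x' − x̄ = [6829/1522, -186/761] = K·y
y = (KᵀK)⁻¹·Kᵀ·(x' − x̄) = [1, -5]
z = y + H·x̄ = [1, -5] + [2, 8] = [3, 3]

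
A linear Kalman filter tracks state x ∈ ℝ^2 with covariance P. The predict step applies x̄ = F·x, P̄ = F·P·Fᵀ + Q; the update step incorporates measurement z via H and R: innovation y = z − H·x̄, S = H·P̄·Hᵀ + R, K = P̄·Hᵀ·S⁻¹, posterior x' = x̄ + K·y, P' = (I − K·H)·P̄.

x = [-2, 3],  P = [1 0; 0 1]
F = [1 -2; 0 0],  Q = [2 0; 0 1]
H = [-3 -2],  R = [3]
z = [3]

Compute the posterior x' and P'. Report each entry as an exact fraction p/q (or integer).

x̄ = F·x = [-8, 0]
P̄ = F·P·Fᵀ + Q = [7 0; 0 1]
y = z − H·x̄ = [-21]
S = H·P̄·Hᵀ + R = [70]
K = P̄·Hᵀ·S⁻¹ = [-3/10; -1/35]
x' = x̄ + K·y = [-17/10, 3/5]
P' = (I − K·H)·P̄ = [7/10 -3/5; -3/5 33/35]

x' = [-17/10, 3/5]
P' = [7/10 -3/5; -3/5 33/35]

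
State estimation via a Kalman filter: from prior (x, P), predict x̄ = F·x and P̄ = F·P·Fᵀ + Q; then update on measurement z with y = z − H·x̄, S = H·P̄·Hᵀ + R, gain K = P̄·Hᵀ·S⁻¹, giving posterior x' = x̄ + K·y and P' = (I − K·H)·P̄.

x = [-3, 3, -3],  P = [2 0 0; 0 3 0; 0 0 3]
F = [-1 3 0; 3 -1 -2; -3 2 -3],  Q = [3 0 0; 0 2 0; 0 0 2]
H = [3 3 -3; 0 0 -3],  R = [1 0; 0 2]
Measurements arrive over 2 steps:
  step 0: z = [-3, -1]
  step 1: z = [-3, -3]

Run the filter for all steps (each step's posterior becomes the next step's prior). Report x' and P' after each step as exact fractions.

step 0: x̄ = F·x = [12, -6, 24]
step 0: P̄ = F·P·Fᵀ + Q = [32 -15 24; -15 35 -6; 24 -6 59]
step 0: y = z − H·x̄ = [51, 71]
step 0: S = H·P̄·Hᵀ + R = [541 369; 369 533]
step 0: K = P̄·Hᵀ·S⁻¹ = [375/3712 -31203/152192; 213/928 -4761/38048; -3/1856 -25185/76096]
step 0: x' = x̄ + K·y = [49377/19024, -15117/4756, 3987/9512]
step 0: P' = (I − K·H)·P̄ = [2946403/152192 -730119/38048 10401/76096; -730119/38048 184051/9512 1587/19024; 10401/76096 1587/19024 8395/38048]
step 1: x̄ = F·x = [-230781/19024, 192651/19024, -292989/19024]
step 1: P̄ = F·P·Fᵀ + Q = [47429179/152192 -46912989/152192 58581483/152192; -46912989/152192 47225163/152192 -58565165/152192; 58581483/152192 -58565165/152192 74171291/152192]
step 1: y = z − H·x̄ = [-821649/19024, -936039/19024]
step 1: S = H·P̄·Hᵀ + R = [674855363/152192 667394757/152192; 667394757/152192 667846003/152192]
step 1: K = P̄·Hᵀ·S⁻¹ = [6274326543/34717298620 -15405984477/34717298620; 2315280579/17358649310 2252960049/17358649310; -222464919/17358649310 -5561264649/17358649310]
step 1: x' = x̄ + K·y = [32937743937/17358649310, -17531678289/8679324655, 7949310774/8679324655]
step 1: P' = (I − K·H)·P̄ = [210645400037/34717298620 -99141650769/17358649310 5135328159/17358649310; -99141650769/17358649310 49205718798/8679324655 -750986683/8679324655; 5135328159/17358649310 -750986683/8679324655 1853754883/8679324655]

step 0: x' = [49377/19024, -15117/4756, 3987/9512], P' = [2946403/152192 -730119/38048 10401/76096; -730119/38048 184051/9512 1587/19024; 10401/76096 1587/19024 8395/38048]
step 1: x' = [32937743937/17358649310, -17531678289/8679324655, 7949310774/8679324655], P' = [210645400037/34717298620 -99141650769/17358649310 5135328159/17358649310; -99141650769/17358649310 49205718798/8679324655 -750986683/8679324655; 5135328159/17358649310 -750986683/8679324655 1853754883/8679324655]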